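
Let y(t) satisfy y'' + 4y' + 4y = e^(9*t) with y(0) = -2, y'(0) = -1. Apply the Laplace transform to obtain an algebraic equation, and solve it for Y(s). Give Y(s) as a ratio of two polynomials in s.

Y(s) = (-2*s^2 + 9*s + 82)/(s^3 - 5*s^2 - 32*s - 36)

Transform both sides with L{·}.
Using L{y''} = s^2 Y - s·y(0) - y'(0) and L{y'} = sY - y(0), with y(0) = -2, y'(0) = -1, the left side becomes (s^2 + 4*s + 4)Y - (-2*s - 9).
The right side is L{e^(9*t)} = 1/(s - 9).
So (s^2 + 4*s + 4)Y = 1/(s - 9) + (-2*s - 9).
Isolate Y and clear denominators.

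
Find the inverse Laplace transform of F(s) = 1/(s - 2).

exp(2*t)

Since L{e^(2t)} = 1/(s - 2), the inverse is exp(2*t).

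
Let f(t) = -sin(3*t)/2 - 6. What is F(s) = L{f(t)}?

By linearity of the Laplace transform, transform each term separately.
(-1/2)·[L{sin(3t)} = 3/(s^2 + 9)]; L{-6} = -6/s.

F(s) = -3/(2*(s^2 + 9)) - 6/s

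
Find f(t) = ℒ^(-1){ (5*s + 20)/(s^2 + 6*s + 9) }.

Factor the denominator: s^2 + 6*s + 9 = (s + 3)^2.
Partial fraction decomposition gives [5/(s + 3)] + [5/(s + 3)^2].
Invert each term: 5/(s + 3) ↔ 5e^(-3t); 5/(s + 3)^2 ↔ 5t·e^(-3t).

f(t) = 5*t*exp(-3*t) + 5*exp(-3*t)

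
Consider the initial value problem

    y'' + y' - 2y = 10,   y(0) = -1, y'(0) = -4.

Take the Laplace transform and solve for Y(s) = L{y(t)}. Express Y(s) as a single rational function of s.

Transform both sides with L{·}.
With L{y''} = s^2 Y - s·y(0) - y'(0) and L{y'} = sY - y(0), with y(0) = -1, y'(0) = -4: the LHS transforms to (s^2 + s - 2)Y - (-s - 5).
The right side is L{10} = 10/s.
So (s^2 + s - 2)Y = 10/s + (-s - 5).
Isolate Y and clear denominators.

Y(s) = (-s^2 - 5*s + 10)/(s^3 + s^2 - 2*s)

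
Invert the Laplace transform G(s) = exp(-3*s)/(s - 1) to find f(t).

The factor e^(-3s) signals a time shift by c = 3 (second shifting theorem).
L{e^(t)} = 1/(s - 1), so L^-1{1/(s - 1)} = exp(t).
Hence the inverse is u(t - 3) times that function evaluated at t - 3.

f(t) = Heaviside(t - 3)*(exp(t - 3))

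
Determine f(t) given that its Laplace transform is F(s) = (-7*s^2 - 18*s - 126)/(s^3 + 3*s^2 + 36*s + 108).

f(t) = -sin(6*t) - 4*cos(6*t) - 3*exp(-3*t)

Factor the denominator: s^3 + 3*s^2 + 36*s + 108 = (s + 3)*(s^2 + 36).
Partial fraction decomposition gives [-3/(s + 3)] + [-4*s/(s^2 + 36)] + [-6/(s^2 + 36)].
Invert each term: -3/(s + 3) ↔ -3e^(-3t); -4·s/(s^2 + 36) ↔ -4cos(6t); -1·6/(s^2 + 36) ↔ -sin(6t).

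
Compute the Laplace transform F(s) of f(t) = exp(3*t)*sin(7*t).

L{sin(7t)} = 7/(s^2 + 49).
By the first shifting theorem, multiplying by e^(3t) replaces s with s - 3.

F(s) = 7/((s - 3)^2 + 49)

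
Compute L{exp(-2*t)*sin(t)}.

1/((s + 2)^2 + 1)

L{sin(t)} = 1/(s^2 + 1).
By the first shifting theorem, multiplying by e^(-2t) replaces s with s + 2.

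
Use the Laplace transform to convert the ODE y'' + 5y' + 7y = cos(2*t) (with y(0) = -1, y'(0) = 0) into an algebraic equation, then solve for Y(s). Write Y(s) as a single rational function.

Y(s) = (-s^3 - 5*s^2 - 3*s - 20)/(s^4 + 5*s^3 + 11*s^2 + 20*s + 28)

Take the Laplace transform of both sides.
With L{y''} = s^2 Y - s·y(0) - y'(0) and L{y'} = sY - y(0), with y(0) = -1, y'(0) = 0: the LHS transforms to (s^2 + 5*s + 7)Y - (-s - 5).
The right side is L{cos(2*t)} = s/(s^2 + 4).
So (s^2 + 5*s + 7)Y = s/(s^2 + 4) + (-s - 5).
Isolate Y and clear denominators.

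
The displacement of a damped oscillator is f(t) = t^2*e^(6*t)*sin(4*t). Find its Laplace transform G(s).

G(s) = 8*(3*s^2 - 36*s + 92)/(s^2 - 12*s + 52)^3

L{sin(4t)} = 4/(s^2 + 16).
Multiplying by e^(6t) shifts s → s - 6, so L{e^(6*t)*sin(4*t)} = 4/((s - 6)^2 + 16).
Then apply L{t^2·g(t)} = (-1)^2 d^2/ds^2[H(s)] with H(s) = 4/((s - 6)^2 + 16):
differentiating 2 times and applying the sign gives 8*(3*s^2 - 36*s + 92)/(s^2 - 12*s + 52)^3.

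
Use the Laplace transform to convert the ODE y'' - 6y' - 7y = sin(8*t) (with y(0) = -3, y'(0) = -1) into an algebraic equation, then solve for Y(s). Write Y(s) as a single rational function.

Take the Laplace transform of both sides.
Using L{y''} = s^2 Y - s·y(0) - y'(0) and L{y'} = sY - y(0), with y(0) = -3, y'(0) = -1, the left side becomes (s^2 - 6*s - 7)Y - (-3*s + 17).
The right side is L{sin(8*t)} = 8/(s^2 + 64).
So (s^2 - 6*s - 7)Y = 8/(s^2 + 64) + (-3*s + 17).
Divide through and combine into a single rational function.

Y(s) = (-3*s^3 + 17*s^2 - 192*s + 1096)/(s^4 - 6*s^3 + 57*s^2 - 384*s - 448)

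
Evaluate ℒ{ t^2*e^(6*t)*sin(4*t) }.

8*(3*s^2 - 36*s + 92)/(s^2 - 12*s + 52)^3

L{sin(4t)} = 4/(s^2 + 16).
Multiplying by e^(6t) shifts s → s - 6, so L{e^(6*t)*sin(4*t)} = 4/((s - 6)^2 + 16).
Then apply L{t^2·g(t)} = (-1)^2 d^2/ds^2[G(s)] with G(s) = 4/((s - 6)^2 + 16):
differentiating 2 times and applying the sign gives 8*(3*s^2 - 36*s + 92)/(s^2 - 12*s + 52)^3.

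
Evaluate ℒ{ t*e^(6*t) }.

(s - 6)^(-2)

L{t} = 1!/s^2 = 1/s^2.
By the first shifting theorem, multiplying by e^(6t) replaces s with s - 6.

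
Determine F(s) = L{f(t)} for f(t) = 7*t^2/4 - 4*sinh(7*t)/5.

Apply the Laplace transform termwise.
(7/4)·[L{t^2} = 2!/s^3 = 2/s^3]; (-4/5)·[L{sinh(7t)} = 7/(s^2 - 49)].

F(s) = -28/(5*(s^2 - 49)) + 7/(2*s^3)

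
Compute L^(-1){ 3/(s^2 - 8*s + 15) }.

Rewrite the denominator: s^2 - 8*s + 15 = (s - 4)^2 - 1.
The form in (s - 4) signals a first-shifting-theorem factor e^(4t).
Since L{sinh(t)} = 1/(s^2 - 1), the inverse is exp(4*t)*sinh(t), scaled by 3.

3*exp(4*t)*sinh(t)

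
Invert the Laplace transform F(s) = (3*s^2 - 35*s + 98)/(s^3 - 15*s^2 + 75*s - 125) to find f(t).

f(t) = -t^2*exp(5*t) - 5*t*exp(5*t) + 3*exp(5*t)

Factor the denominator: s^3 - 15*s^2 + 75*s - 125 = (s - 5)^3.
Partial fraction decomposition gives [3/(s - 5)] + [-5/(s - 5)^2] + [-2/(s - 5)^3].
Invert each term: 3/(s - 5) ↔ 3e^(5t); -5/(s - 5)^2 ↔ -5t·e^(5t); -2/(s - 5)^3 ↔ (-1)t^2·e^(5t).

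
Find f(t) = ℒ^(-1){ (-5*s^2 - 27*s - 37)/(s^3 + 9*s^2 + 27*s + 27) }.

Factor the denominator: s^3 + 9*s^2 + 27*s + 27 = (s + 3)^3.
Partial fraction decomposition gives [-5/(s + 3)] + [3/(s + 3)^2] + [-1/(s + 3)^3].
Invert each term: -5/(s + 3) ↔ -5e^(-3t); 3/(s + 3)^2 ↔ 3t·e^(-3t); -1/(s + 3)^3 ↔ (-1/2)t^2·e^(-3t).

f(t) = -t^2*exp(-3*t)/2 + 3*t*exp(-3*t) - 5*exp(-3*t)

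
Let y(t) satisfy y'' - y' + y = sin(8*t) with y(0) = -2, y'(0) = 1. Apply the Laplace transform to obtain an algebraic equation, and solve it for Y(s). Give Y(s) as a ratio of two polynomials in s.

Y(s) = (-2*s^3 + 3*s^2 - 128*s + 200)/(s^4 - s^3 + 65*s^2 - 64*s + 64)

Laplace-transform each side.
Using L{y''} = s^2 Y - s·y(0) - y'(0) and L{y'} = sY - y(0), with y(0) = -2, y'(0) = 1, the left side becomes (s^2 - s + 1)Y - (-2*s + 3).
The right side is L{sin(8*t)} = 8/(s^2 + 64).
So (s^2 - s + 1)Y = 8/(s^2 + 64) + (-2*s + 3).
Solve for Y(s) and write it as one ratio of polynomials.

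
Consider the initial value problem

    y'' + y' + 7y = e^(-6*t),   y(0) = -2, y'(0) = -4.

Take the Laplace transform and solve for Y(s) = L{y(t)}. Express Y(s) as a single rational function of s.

Transform both sides with L{·}.
With L{y''} = s^2 Y - s·y(0) - y'(0) and L{y'} = sY - y(0), with y(0) = -2, y'(0) = -4: the LHS transforms to (s^2 + s + 7)Y - (-2*s - 6).
The right side is L{e^(-6*t)} = 1/(s + 6).
So (s^2 + s + 7)Y = 1/(s + 6) + (-2*s - 6).
Solve for Y(s) and write it as one ratio of polynomials.

Y(s) = (-2*s^2 - 18*s - 35)/(s^3 + 7*s^2 + 13*s + 42)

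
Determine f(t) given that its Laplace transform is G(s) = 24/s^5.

Since L{t^4} = 4!/s^5 = 24/s^5, the inverse is t^4.

f(t) = t^4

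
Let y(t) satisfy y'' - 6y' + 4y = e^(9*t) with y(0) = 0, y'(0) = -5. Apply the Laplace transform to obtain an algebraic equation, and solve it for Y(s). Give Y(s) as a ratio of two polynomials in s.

Laplace-transform each side.
Using L{y''} = s^2 Y - s·y(0) - y'(0) and L{y'} = sY - y(0), with y(0) = 0, y'(0) = -5, the left side becomes (s^2 - 6*s + 4)Y - (-5).
The right side is L{e^(9*t)} = 1/(s - 9).
So (s^2 - 6*s + 4)Y = 1/(s - 9) + (-5).
Solve for Y(s) and write it as one ratio of polynomials.

Y(s) = (-5*s + 46)/(s^3 - 15*s^2 + 58*s - 36)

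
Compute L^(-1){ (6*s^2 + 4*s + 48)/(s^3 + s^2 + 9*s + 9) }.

Factor the denominator: s^3 + s^2 + 9*s + 9 = (s + 1)*(s^2 + 9).
Partial fraction decomposition gives [5/(s + 1)] + [s/(s^2 + 9)] + [3/(s^2 + 9)].
Invert each term: 5/(s + 1) ↔ 5e^(-t); 1·s/(s^2 + 9) ↔ cos(3t); 1·3/(s^2 + 9) ↔ sin(3t).

sin(3*t) + cos(3*t) + 5*exp(-t)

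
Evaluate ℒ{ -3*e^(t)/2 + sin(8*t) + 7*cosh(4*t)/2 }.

By linearity of the Laplace transform, transform each term separately.
(7/2)·[L{cosh(4t)} = s/(s^2 - 16)]; L{sin(8t)} = 8/(s^2 + 64); (-3/2)·[L{e^(t)} = 1/(s - 1)].

7*s/(2*(s^2 - 16)) + 8/(s^2 + 64) - 3/(2*(s - 1))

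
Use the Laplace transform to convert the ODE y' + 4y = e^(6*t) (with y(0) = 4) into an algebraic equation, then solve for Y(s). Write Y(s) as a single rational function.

Apply the Laplace transform to the equation.
Using L{y'} = sY - y(0) = sY - 4, the left side becomes (s + 4)Y - (4).
The right side is L{e^(6*t)} = 1/(s - 6).
So (s + 4)Y = 1/(s - 6) + (4).
Solve for Y(s) and write it as one ratio of polynomials.

Y(s) = (4*s - 23)/(s^2 - 2*s - 24)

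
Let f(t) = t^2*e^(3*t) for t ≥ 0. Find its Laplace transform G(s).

L{e^(3t)} = 1/(s - 3).
Then apply L{t^2·g(t)} = (-1)^2 d^2/ds^2[H(s)] with H(s) = 1/(s - 3):
differentiating 2 times and applying the sign gives 2/(s - 3)^3.

G(s) = 2/(s - 3)^3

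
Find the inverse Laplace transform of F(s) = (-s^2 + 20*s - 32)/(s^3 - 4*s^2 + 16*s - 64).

Factor the denominator: s^3 - 4*s^2 + 16*s - 64 = (s - 4)*(s^2 + 16).
Partial fraction decomposition gives [1/(s - 4)] + [-2*s/(s^2 + 16)] + [12/(s^2 + 16)].
Invert each term: 1/(s - 4) ↔ e^(4t); -2·s/(s^2 + 16) ↔ -2cos(4t); 3·4/(s^2 + 16) ↔ 3sin(4t).

exp(4*t) + 3*sin(4*t) - 2*cos(4*t)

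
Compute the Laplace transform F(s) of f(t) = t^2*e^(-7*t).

F(s) = 2/(s + 7)^3

L{t^2} = 2!/s^3 = 2/s^3.
By the first shifting theorem, multiplying by e^(-7t) replaces s with s + 7.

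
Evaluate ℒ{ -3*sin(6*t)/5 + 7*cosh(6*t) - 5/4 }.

Apply the Laplace transform termwise.
L{-5/4} = (-5/4)/s; (-3/5)·[L{sin(6t)} = 6/(s^2 + 36)]; (7)·[L{cosh(6t)} = s/(s^2 - 36)].

7*s/(s^2 - 36) - 18/(5*(s^2 + 36)) - 5/(4*s)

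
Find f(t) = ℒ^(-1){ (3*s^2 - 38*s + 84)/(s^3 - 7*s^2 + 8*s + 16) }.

f(t) = -4*t*exp(4*t) - 2*exp(4*t) + 5*exp(-t)

Factor the denominator: s^3 - 7*s^2 + 8*s + 16 = (s - 4)^2*(s + 1).
Partial fraction decomposition gives [-2/(s - 4)] + [-4/(s - 4)^2] + [5/(s + 1)].
Invert each term: -2/(s - 4) ↔ -2e^(4t); -4/(s - 4)^2 ↔ -4t·e^(4t); 5/(s + 1) ↔ 5e^(-t).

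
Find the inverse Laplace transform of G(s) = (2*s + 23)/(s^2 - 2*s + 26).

5*exp(t)*sin(5*t) + 2*exp(t)*cos(5*t)

Complete the square in the denominator: s^2 - 2*s + 26 = (s - 1)^2 + 5^2.
Split the numerator to match: 2*s + 23 = 2·(s - 1) + 5·5.
Invert each term: 2·(s - 1)/((s - 1)^2 + 25) ↔ 2e^(t)cos(5t); 5·5/((s - 1)^2 + 25) ↔ 5e^(t)sin(5t).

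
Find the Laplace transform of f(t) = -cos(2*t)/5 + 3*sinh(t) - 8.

Apply the Laplace transform termwise.
(-1/5)·[L{cos(2t)} = s/(s^2 + 4)]; (3)·[L{sinh(t)} = 1/(s^2 - 1)]; L{-8} = -8/s.

-s/(5*(s^2 + 4)) + 3/(s^2 - 1) - 8/s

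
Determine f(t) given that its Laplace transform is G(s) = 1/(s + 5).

f(t) = exp(-5*t)

Since L{e^(-5t)} = 1/(s + 5), the inverse is e^(-5*t).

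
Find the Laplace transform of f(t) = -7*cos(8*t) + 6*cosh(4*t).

Apply the Laplace transform termwise.
(-7)·[L{cos(8t)} = s/(s^2 + 64)]; (6)·[L{cosh(4t)} = s/(s^2 - 16)].

-7*s/(s^2 + 64) + 6*s/(s^2 - 16)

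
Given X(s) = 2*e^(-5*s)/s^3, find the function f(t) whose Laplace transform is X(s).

f(t) = Heaviside(t - 5)*((t - 5)^2)

The factor e^(-5s) signals a time shift by c = 5 (second shifting theorem).
L{t^2} = 2!/s^3 = 2/s^3, so L^-1{2/s^3} = t^2.
Hence the inverse is u(t - 5) times that function evaluated at t - 5.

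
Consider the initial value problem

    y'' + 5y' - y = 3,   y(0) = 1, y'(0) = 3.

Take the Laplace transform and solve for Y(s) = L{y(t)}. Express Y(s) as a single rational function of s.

Y(s) = (s^2 + 8*s + 3)/(s^3 + 5*s^2 - s)

Apply the Laplace transform to the equation.
The derivative rules (L{y''} = s^2 Y - s·y(0) - y'(0) and L{y'} = sY - y(0), with y(0) = 1, y'(0) = 3) turn the left side into (s^2 + 5*s - 1)Y - (s + 8).
The right side is L{3} = 3/s.
So (s^2 + 5*s - 1)Y = 3/s + (s + 8).
Solve for Y(s) and write it as one ratio of polynomials.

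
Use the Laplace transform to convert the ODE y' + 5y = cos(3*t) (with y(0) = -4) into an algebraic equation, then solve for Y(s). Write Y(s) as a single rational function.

Y(s) = (-4*s^2 + s - 36)/(s^3 + 5*s^2 + 9*s + 45)

Laplace-transform each side.
Using L{y'} = sY - y(0) = sY - (-4), the left side becomes (s + 5)Y - (-4).
The right side is L{cos(3*t)} = s/(s^2 + 9).
So (s + 5)Y = s/(s^2 + 9) + (-4).
Solve for Y(s) and write it as one ratio of polynomials.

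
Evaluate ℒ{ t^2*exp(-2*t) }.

L{t^2} = 2!/s^3 = 2/s^3.
By the first shifting theorem, multiplying by e^(-2t) replaces s with s + 2.

2/(s + 2)^3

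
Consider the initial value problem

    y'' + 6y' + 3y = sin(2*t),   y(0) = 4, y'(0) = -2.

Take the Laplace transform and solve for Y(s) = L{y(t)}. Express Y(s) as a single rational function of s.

Y(s) = (4*s^3 + 22*s^2 + 16*s + 90)/(s^4 + 6*s^3 + 7*s^2 + 24*s + 12)

Transform both sides with L{·}.
With L{y''} = s^2 Y - s·y(0) - y'(0) and L{y'} = sY - y(0), with y(0) = 4, y'(0) = -2: the LHS transforms to (s^2 + 6*s + 3)Y - (4*s + 22).
The right side is L{sin(2*t)} = 2/(s^2 + 4).
So (s^2 + 6*s + 3)Y = 2/(s^2 + 4) + (4*s + 22).
Divide through and combine into a single rational function.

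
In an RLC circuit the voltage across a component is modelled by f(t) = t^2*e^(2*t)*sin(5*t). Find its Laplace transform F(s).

L{sin(5t)} = 5/(s^2 + 25).
Multiplying by e^(2t) shifts s → s - 2, so L{e^(2*t)*sin(5*t)} = 5/((s - 2)^2 + 25).
Then apply L{t^2·g(t)} = (-1)^2 d^2/ds^2[G(s)] with G(s) = 5/((s - 2)^2 + 25):
differentiating 2 times and applying the sign gives 10*(3*s^2 - 12*s - 13)/(s^2 - 4*s + 29)^3.

F(s) = 10*(3*s^2 - 12*s - 13)/(s^2 - 4*s + 29)^3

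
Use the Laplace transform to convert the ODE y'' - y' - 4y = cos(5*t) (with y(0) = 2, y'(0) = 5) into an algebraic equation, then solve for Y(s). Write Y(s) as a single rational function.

Y(s) = (2*s^3 + 3*s^2 + 51*s + 75)/(s^4 - s^3 + 21*s^2 - 25*s - 100)

Take the Laplace transform of both sides.
Using L{y''} = s^2 Y - s·y(0) - y'(0) and L{y'} = sY - y(0), with y(0) = 2, y'(0) = 5, the left side becomes (s^2 - s - 4)Y - (2*s + 3).
The right side is L{cos(5*t)} = s/(s^2 + 25).
So (s^2 - s - 4)Y = s/(s^2 + 25) + (2*s + 3).
Isolate Y and clear denominators.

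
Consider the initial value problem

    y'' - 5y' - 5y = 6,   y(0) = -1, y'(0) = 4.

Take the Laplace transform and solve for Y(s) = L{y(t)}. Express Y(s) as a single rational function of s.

Laplace-transform each side.
With L{y''} = s^2 Y - s·y(0) - y'(0) and L{y'} = sY - y(0), with y(0) = -1, y'(0) = 4: the LHS transforms to (s^2 - 5*s - 5)Y - (-s + 9).
The right side is L{6} = 6/s.
So (s^2 - 5*s - 5)Y = 6/s + (-s + 9).
Solve for Y(s) and write it as one ratio of polynomials.

Y(s) = (-s^2 + 9*s + 6)/(s^3 - 5*s^2 - 5*s)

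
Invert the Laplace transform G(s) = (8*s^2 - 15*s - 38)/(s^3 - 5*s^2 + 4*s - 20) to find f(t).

Factor the denominator: s^3 - 5*s^2 + 4*s - 20 = (s - 5)*(s^2 + 4).
Partial fraction decomposition gives [3/(s - 5)] + [5*s/(s^2 + 4)] + [10/(s^2 + 4)].
Invert each term: 3/(s - 5) ↔ 3e^(5t); 5·s/(s^2 + 4) ↔ 5cos(2t); 5·2/(s^2 + 4) ↔ 5sin(2t).

f(t) = 3*exp(5*t) + 5*sin(2*t) + 5*cos(2*t)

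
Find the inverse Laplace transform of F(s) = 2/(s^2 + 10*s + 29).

exp(-5*t)*sin(2*t)

Rewrite the denominator: s^2 + 10*s + 29 = (s + 5)^2 + 4.
The form in (s + 5) signals a first-shifting-theorem factor e^(-5t).
Since L{sin(2t)} = 2/(s^2 + 4), the inverse is exp(-5*t)*sin(2*t).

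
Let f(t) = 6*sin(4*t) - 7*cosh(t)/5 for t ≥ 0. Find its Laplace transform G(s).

Apply the Laplace transform termwise.
(6)·[L{sin(4t)} = 4/(s^2 + 16)]; (-7/5)·[L{cosh(t)} = s/(s^2 - 1)].

G(s) = -7*s/(5*(s^2 - 1)) + 24/(s^2 + 16)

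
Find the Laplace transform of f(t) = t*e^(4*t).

L{e^(4t)} = 1/(s - 4).
Then apply L{t·g(t)} = -d/ds[H(s)] with H(s) = 1/(s - 4):
differentiating 1 time and applying the sign gives (s - 4)^(-2).

(s - 4)^(-2)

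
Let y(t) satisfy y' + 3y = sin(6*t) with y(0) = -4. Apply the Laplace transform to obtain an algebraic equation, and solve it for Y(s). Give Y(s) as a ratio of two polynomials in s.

Y(s) = (-4*s^2 - 138)/(s^3 + 3*s^2 + 36*s + 108)

Laplace-transform each side.
The derivative rules (L{y'} = sY - y(0) = sY - (-4)) turn the left side into (s + 3)Y - (-4).
The right side is L{sin(6*t)} = 6/(s^2 + 36).
So (s + 3)Y = 6/(s^2 + 36) + (-4).
Isolate Y and clear denominators.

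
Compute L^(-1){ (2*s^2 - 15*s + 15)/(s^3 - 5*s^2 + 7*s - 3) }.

-t*exp(t) - 3*exp(3*t) + 5*exp(t)

Factor the denominator: s^3 - 5*s^2 + 7*s - 3 = (s - 3)*(s - 1)^2.
Partial fraction decomposition gives [5/(s - 1)] + [-1/(s - 1)^2] + [-3/(s - 3)].
Invert each term: 5/(s - 1) ↔ 5e^(t); -1/(s - 1)^2 ↔ -t·e^(t); -3/(s - 3) ↔ -3e^(3t).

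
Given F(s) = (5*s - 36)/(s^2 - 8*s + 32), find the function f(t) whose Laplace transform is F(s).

f(t) = -4*exp(4*t)*sin(4*t) + 5*exp(4*t)*cos(4*t)

Complete the square in the denominator: s^2 - 8*s + 32 = (s - 4)^2 + 4^2.
Split the numerator to match: 5*s - 36 = 5·(s - 4) - 4·4.
Invert each term: 5·(s - 4)/((s - 4)^2 + 16) ↔ 5e^(4t)cos(4t); -4·4/((s - 4)^2 + 16) ↔ -4e^(4t)sin(4t).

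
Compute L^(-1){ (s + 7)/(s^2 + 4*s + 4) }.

5*t*exp(-2*t) + exp(-2*t)

Factor the denominator: s^2 + 4*s + 4 = (s + 2)^2.
Partial fraction decomposition gives [1/(s + 2)] + [5/(s + 2)^2].
Invert each term: 1/(s + 2) ↔ e^(-2t); 5/(s + 2)^2 ↔ 5t·e^(-2t).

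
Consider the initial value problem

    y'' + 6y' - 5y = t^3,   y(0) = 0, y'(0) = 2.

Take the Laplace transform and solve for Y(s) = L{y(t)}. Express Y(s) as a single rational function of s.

Y(s) = (2*s^4 + 6)/(s^6 + 6*s^5 - 5*s^4)

Laplace-transform each side.
The derivative rules (L{y''} = s^2 Y - s·y(0) - y'(0) and L{y'} = sY - y(0), with y(0) = 0, y'(0) = 2) turn the left side into (s^2 + 6*s - 5)Y - (2).
The right side is L{t^3} = 6/s^4.
So (s^2 + 6*s - 5)Y = 6/s^4 + (2).
Isolate Y and clear denominators.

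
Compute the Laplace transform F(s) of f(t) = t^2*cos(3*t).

F(s) = 2*s*(s^2 - 27)/(s^2 + 9)^3

L{cos(3t)} = s/(s^2 + 9).
Then apply L{t^2·g(t)} = (-1)^2 d^2/ds^2[G(s)] with G(s) = s/(s^2 + 9):
differentiating 2 times and applying the sign gives 2*s*(s^2 - 27)/(s^2 + 9)^3.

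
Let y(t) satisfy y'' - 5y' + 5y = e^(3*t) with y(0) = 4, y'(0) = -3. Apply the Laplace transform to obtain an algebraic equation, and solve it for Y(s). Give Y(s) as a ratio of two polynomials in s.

Transform both sides with L{·}.
The derivative rules (L{y''} = s^2 Y - s·y(0) - y'(0) and L{y'} = sY - y(0), with y(0) = 4, y'(0) = -3) turn the left side into (s^2 - 5*s + 5)Y - (4*s - 23).
The right side is L{e^(3*t)} = 1/(s - 3).
So (s^2 - 5*s + 5)Y = 1/(s - 3) + (4*s - 23).
Solve for Y(s) and write it as one ratio of polynomials.

Y(s) = (4*s^2 - 35*s + 70)/(s^3 - 8*s^2 + 20*s - 15)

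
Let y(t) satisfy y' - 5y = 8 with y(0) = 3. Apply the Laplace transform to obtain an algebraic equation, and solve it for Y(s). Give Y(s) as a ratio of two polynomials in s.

Transform both sides with L{·}.
Using L{y'} = sY - y(0) = sY - 3, the left side becomes (s - 5)Y - (3).
The right side is L{8} = 8/s.
So (s - 5)Y = 8/s + (3).
Isolate Y and clear denominators.

Y(s) = (3*s + 8)/(s^2 - 5*s)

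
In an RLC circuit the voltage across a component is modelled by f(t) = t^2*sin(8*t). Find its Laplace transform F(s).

L{sin(8t)} = 8/(s^2 + 64).
Then apply L{t^2·g(t)} = (-1)^2 d^2/ds^2[G(s)] with G(s) = 8/(s^2 + 64):
differentiating 2 times and applying the sign gives 16*(3*s^2 - 64)/(s^2 + 64)^3.

F(s) = 16*(3*s^2 - 64)/(s^2 + 64)^3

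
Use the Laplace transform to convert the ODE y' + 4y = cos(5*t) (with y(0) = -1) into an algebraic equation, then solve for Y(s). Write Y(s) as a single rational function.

Y(s) = (-s^2 + s - 25)/(s^3 + 4*s^2 + 25*s + 100)

Laplace-transform each side.
The derivative rules (L{y'} = sY - y(0) = sY - (-1)) turn the left side into (s + 4)Y - (-1).
The right side is L{cos(5*t)} = s/(s^2 + 25).
So (s + 4)Y = s/(s^2 + 25) + (-1).
Solve for Y(s) and write it as one ratio of polynomials.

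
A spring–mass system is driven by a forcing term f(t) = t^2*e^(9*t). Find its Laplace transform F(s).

F(s) = 2/(s - 9)^3

L{e^(9t)} = 1/(s - 9).
Then apply L{t^2·g(t)} = (-1)^2 d^2/ds^2[G(s)] with G(s) = 1/(s - 9):
differentiating 2 times and applying the sign gives 2/(s - 9)^3.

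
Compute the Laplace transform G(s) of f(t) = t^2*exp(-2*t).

L{e^(-2t)} = 1/(s + 2).
Then apply L{t^2·g(t)} = (-1)^2 d^2/ds^2[H(s)] with H(s) = 1/(s + 2):
differentiating 2 times and applying the sign gives 2/(s + 2)^3.

G(s) = 2/(s + 2)^3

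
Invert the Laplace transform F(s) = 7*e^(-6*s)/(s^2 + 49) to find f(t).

f(t) = Heaviside(t - 6)*(sin(7*t - 42))

The factor e^(-6s) signals a time shift by c = 6 (second shifting theorem).
L{sin(7t)} = 7/(s^2 + 49), so L^-1{7/(s^2 + 49)} = sin(7*t).
Hence the inverse is u(t - 6) times that function evaluated at t - 6.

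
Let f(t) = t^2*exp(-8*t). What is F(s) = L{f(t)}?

F(s) = 2/(s + 8)^3

L{e^(-8t)} = 1/(s + 8).
Then apply L{t^2·g(t)} = (-1)^2 d^2/ds^2[G(s)] with G(s) = 1/(s + 8):
differentiating 2 times and applying the sign gives 2/(s + 8)^3.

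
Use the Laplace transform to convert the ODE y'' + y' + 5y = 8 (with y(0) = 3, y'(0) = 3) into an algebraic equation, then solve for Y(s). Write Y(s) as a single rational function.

Apply the Laplace transform to the equation.
The derivative rules (L{y''} = s^2 Y - s·y(0) - y'(0) and L{y'} = sY - y(0), with y(0) = 3, y'(0) = 3) turn the left side into (s^2 + s + 5)Y - (3*s + 6).
The right side is L{8} = 8/s.
So (s^2 + s + 5)Y = 8/s + (3*s + 6).
Solve for Y(s) and write it as one ratio of polynomials.

Y(s) = (3*s^2 + 6*s + 8)/(s^3 + s^2 + 5*s)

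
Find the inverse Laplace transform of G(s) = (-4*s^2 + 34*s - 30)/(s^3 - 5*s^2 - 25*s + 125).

Factor the denominator: s^3 - 5*s^2 - 25*s + 125 = (s - 5)^2*(s + 5).
Partial fraction decomposition gives [-1/(s - 5)] + [4/(s - 5)^2] + [-3/(s + 5)].
Invert each term: -1/(s - 5) ↔ -e^(5t); 4/(s - 5)^2 ↔ 4t·e^(5t); -3/(s + 5) ↔ -3e^(-5t).

4*t*exp(5*t) - exp(5*t) - 3*exp(-5*t)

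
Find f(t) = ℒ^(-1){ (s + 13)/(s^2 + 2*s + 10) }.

f(t) = 4*exp(-t)*sin(3*t) + exp(-t)*cos(3*t)

Complete the square in the denominator: s^2 + 2*s + 10 = (s + 1)^2 + 3^2.
Split the numerator to match: s + 13 = 1·(s + 1) + 4·3.
Invert each term: 1·(s + 1)/((s + 1)^2 + 9) ↔ e^(-t)cos(3t); 4·3/((s + 1)^2 + 9) ↔ 4e^(-t)sin(3t).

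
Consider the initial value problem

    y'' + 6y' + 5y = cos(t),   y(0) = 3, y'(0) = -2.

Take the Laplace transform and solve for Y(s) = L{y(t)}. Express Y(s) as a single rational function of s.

Apply the Laplace transform to the equation.
The derivative rules (L{y''} = s^2 Y - s·y(0) - y'(0) and L{y'} = sY - y(0), with y(0) = 3, y'(0) = -2) turn the left side into (s^2 + 6*s + 5)Y - (3*s + 16).
The right side is L{cos(t)} = s/(s^2 + 1).
So (s^2 + 6*s + 5)Y = s/(s^2 + 1) + (3*s + 16).
Divide through and combine into a single rational function.

Y(s) = (3*s^3 + 16*s^2 + 4*s + 16)/(s^4 + 6*s^3 + 6*s^2 + 6*s + 5)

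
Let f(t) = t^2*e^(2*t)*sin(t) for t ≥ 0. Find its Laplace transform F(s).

L{sin(t)} = 1/(s^2 + 1).
Multiplying by e^(2t) shifts s → s - 2, so L{e^(2*t)*sin(t)} = 1/((s - 2)^2 + 1).
Then apply L{t^2·g(t)} = (-1)^2 d^2/ds^2[G(s)] with G(s) = 1/((s - 2)^2 + 1):
differentiating 2 times and applying the sign gives 2*(3*s^2 - 12*s + 11)/(s^2 - 4*s + 5)^3.

F(s) = 2*(3*s^2 - 12*s + 11)/(s^2 - 4*s + 5)^3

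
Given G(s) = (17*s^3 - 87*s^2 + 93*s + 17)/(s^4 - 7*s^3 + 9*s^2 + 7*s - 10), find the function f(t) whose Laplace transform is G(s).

f(t) = 6*exp(5*t) + exp(2*t) + 5*exp(t) + 5*exp(-t)

Factor the denominator: s^4 - 7*s^3 + 9*s^2 + 7*s - 10 = (s - 5)*(s - 2)*(s - 1)*(s + 1).
Partial fraction decomposition gives [1/(s - 2)] + [5/(s + 1)] + [6/(s - 5)] + [5/(s - 1)].
Invert each term: 1/(s - 2) ↔ e^(2t); 5/(s + 1) ↔ 5e^(-t); 6/(s - 5) ↔ 6e^(5t); 5/(s - 1) ↔ 5e^(t).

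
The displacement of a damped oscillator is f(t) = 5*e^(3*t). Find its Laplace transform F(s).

F(s) = 5/(s - 3)

L{5} = 5/s.
By the first shifting theorem, multiplying by e^(3t) replaces s with s - 3.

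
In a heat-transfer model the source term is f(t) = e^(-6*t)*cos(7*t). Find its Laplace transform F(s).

L{cos(7t)} = s/(s^2 + 49).
By the first shifting theorem, multiplying by e^(-6t) replaces s with s + 6.

F(s) = (s + 6)/((s + 6)^2 + 49)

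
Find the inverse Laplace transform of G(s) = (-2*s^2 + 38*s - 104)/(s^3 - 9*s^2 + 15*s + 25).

Factor the denominator: s^3 - 9*s^2 + 15*s + 25 = (s - 5)^2*(s + 1).
Partial fraction decomposition gives [2/(s - 5)] + [6/(s - 5)^2] + [-4/(s + 1)].
Invert each term: 2/(s - 5) ↔ 2e^(5t); 6/(s - 5)^2 ↔ 6t·e^(5t); -4/(s + 1) ↔ -4e^(-t).

6*t*exp(5*t) + 2*exp(5*t) - 4*exp(-t)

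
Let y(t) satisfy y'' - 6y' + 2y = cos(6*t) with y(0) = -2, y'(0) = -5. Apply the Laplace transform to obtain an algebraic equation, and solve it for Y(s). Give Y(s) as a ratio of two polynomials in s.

Y(s) = (-2*s^3 + 7*s^2 - 71*s + 252)/(s^4 - 6*s^3 + 38*s^2 - 216*s + 72)

Take the Laplace transform of both sides.
With L{y''} = s^2 Y - s·y(0) - y'(0) and L{y'} = sY - y(0), with y(0) = -2, y'(0) = -5: the LHS transforms to (s^2 - 6*s + 2)Y - (-2*s + 7).
The right side is L{cos(6*t)} = s/(s^2 + 36).
So (s^2 - 6*s + 2)Y = s/(s^2 + 36) + (-2*s + 7).
Divide through and combine into a single rational function.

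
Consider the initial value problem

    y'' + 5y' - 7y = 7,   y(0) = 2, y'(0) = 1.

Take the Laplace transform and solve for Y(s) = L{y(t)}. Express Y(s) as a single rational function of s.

Laplace-transform each side.
With L{y''} = s^2 Y - s·y(0) - y'(0) and L{y'} = sY - y(0), with y(0) = 2, y'(0) = 1: the LHS transforms to (s^2 + 5*s - 7)Y - (2*s + 11).
The right side is L{7} = 7/s.
So (s^2 + 5*s - 7)Y = 7/s + (2*s + 11).
Solve for Y(s) and write it as one ratio of polynomials.

Y(s) = (2*s^2 + 11*s + 7)/(s^3 + 5*s^2 - 7*s)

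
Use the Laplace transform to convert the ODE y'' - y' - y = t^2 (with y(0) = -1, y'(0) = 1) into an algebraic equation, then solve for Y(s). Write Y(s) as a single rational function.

Take the Laplace transform of both sides.
Using L{y''} = s^2 Y - s·y(0) - y'(0) and L{y'} = sY - y(0), with y(0) = -1, y'(0) = 1, the left side becomes (s^2 - s - 1)Y - (-s + 2).
The right side is L{t^2} = 2/s^3.
So (s^2 - s - 1)Y = 2/s^3 + (-s + 2).
Isolate Y and clear denominators.

Y(s) = (-s^4 + 2*s^3 + 2)/(s^5 - s^4 - s^3)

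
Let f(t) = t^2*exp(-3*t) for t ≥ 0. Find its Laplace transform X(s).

X(s) = 2/(s + 3)^3

L{e^(-3t)} = 1/(s + 3).
Then apply L{t^2·g(t)} = (-1)^2 d^2/ds^2[G(s)] with G(s) = 1/(s + 3):
differentiating 2 times and applying the sign gives 2/(s + 3)^3.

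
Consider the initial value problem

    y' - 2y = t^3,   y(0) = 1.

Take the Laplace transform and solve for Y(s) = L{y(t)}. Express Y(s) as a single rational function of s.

Transform both sides with L{·}.
With L{y'} = sY - y(0) = sY - 1: the LHS transforms to (s - 2)Y - (1).
The right side is L{t^3} = 6/s^4.
So (s - 2)Y = 6/s^4 + (1).
Isolate Y and clear denominators.

Y(s) = (s^4 + 6)/(s^5 - 2*s^4)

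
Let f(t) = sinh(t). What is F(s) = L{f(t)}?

L{sinh(t)} = 1/(s^2 - 1).

F(s) = 1/(s^2 - 1)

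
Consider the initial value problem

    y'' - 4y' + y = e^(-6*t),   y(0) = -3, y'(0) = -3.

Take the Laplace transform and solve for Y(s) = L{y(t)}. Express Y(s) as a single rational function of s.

Apply the Laplace transform to the equation.
With L{y''} = s^2 Y - s·y(0) - y'(0) and L{y'} = sY - y(0), with y(0) = -3, y'(0) = -3: the LHS transforms to (s^2 - 4*s + 1)Y - (-3*s + 9).
The right side is L{e^(-6*t)} = 1/(s + 6).
So (s^2 - 4*s + 1)Y = 1/(s + 6) + (-3*s + 9).
Divide through and combine into a single rational function.

Y(s) = (-3*s^2 - 9*s + 55)/(s^3 + 2*s^2 - 23*s + 6)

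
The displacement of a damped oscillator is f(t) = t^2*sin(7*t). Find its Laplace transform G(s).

G(s) = 14*(3*s^2 - 49)/(s^2 + 49)^3

L{sin(7t)} = 7/(s^2 + 49).
Then apply L{t^2·g(t)} = (-1)^2 d^2/ds^2[H(s)] with H(s) = 7/(s^2 + 49):
differentiating 2 times and applying the sign gives 14*(3*s^2 - 49)/(s^2 + 49)^3.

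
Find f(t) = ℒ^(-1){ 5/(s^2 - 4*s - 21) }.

f(t) = exp(2*t)*sinh(5*t)

Rewrite the denominator: s^2 - 4*s - 21 = (s - 2)^2 - 25.
The form in (s - 2) signals a first-shifting-theorem factor e^(2t).
Since L{sinh(5t)} = 5/(s^2 - 25), the inverse is e^(2*t)*sinh(5*t).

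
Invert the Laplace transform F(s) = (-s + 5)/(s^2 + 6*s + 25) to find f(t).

f(t) = 2*exp(-3*t)*sin(4*t) - exp(-3*t)*cos(4*t)

Complete the square in the denominator: s^2 + 6*s + 25 = (s + 3)^2 + 4^2.
Split the numerator to match: -s + 5 = -1·(s + 3) + 2·4.
Invert each term: -1·(s + 3)/((s + 3)^2 + 16) ↔ -e^(-3t)cos(4t); 2·4/((s + 3)^2 + 16) ↔ 2e^(-3t)sin(4t).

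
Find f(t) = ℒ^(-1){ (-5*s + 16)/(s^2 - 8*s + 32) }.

Complete the square in the denominator: s^2 - 8*s + 32 = (s - 4)^2 + 4^2.
Split the numerator to match: -5*s + 16 = -5·(s - 4) - 1·4.
Invert each term: -5·(s - 4)/((s - 4)^2 + 16) ↔ -5e^(4t)cos(4t); -1·4/((s - 4)^2 + 16) ↔ -e^(4t)sin(4t).

f(t) = -exp(4*t)*sin(4*t) - 5*exp(4*t)*cos(4*t)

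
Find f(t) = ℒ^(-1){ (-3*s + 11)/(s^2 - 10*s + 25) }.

Factor the denominator: s^2 - 10*s + 25 = (s - 5)^2.
Partial fraction decomposition gives [-3/(s - 5)] + [-4/(s - 5)^2].
Invert each term: -3/(s - 5) ↔ -3e^(5t); -4/(s - 5)^2 ↔ -4t·e^(5t).

f(t) = -4*t*exp(5*t) - 3*exp(5*t)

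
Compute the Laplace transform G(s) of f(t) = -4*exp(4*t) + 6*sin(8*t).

G(s) = 48/(s^2 + 64) - 4/(s - 4)

Apply the Laplace transform termwise.
(-4)·[L{e^(4t)} = 1/(s - 4)]; (6)·[L{sin(8t)} = 8/(s^2 + 64)].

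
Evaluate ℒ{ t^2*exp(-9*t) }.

2/(s + 9)^3

L{e^(-9t)} = 1/(s + 9).
Then apply L{t^2·g(t)} = (-1)^2 d^2/ds^2[G(s)] with G(s) = 1/(s + 9):
differentiating 2 times and applying the sign gives 2/(s + 9)^3.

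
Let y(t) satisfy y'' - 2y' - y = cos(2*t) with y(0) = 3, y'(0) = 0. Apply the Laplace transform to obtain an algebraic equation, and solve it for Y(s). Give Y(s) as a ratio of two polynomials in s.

Laplace-transform each side.
With L{y''} = s^2 Y - s·y(0) - y'(0) and L{y'} = sY - y(0), with y(0) = 3, y'(0) = 0: the LHS transforms to (s^2 - 2*s - 1)Y - (3*s - 6).
The right side is L{cos(2*t)} = s/(s^2 + 4).
So (s^2 - 2*s - 1)Y = s/(s^2 + 4) + (3*s - 6).
Solve for Y(s) and write it as one ratio of polynomials.

Y(s) = (3*s^3 - 6*s^2 + 13*s - 24)/(s^4 - 2*s^3 + 3*s^2 - 8*s - 4)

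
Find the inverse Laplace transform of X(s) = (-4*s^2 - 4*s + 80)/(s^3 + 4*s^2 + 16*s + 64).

4*sin(4*t) - 5*cos(4*t) + exp(-4*t)

Factor the denominator: s^3 + 4*s^2 + 16*s + 64 = (s + 4)*(s^2 + 16).
Partial fraction decomposition gives [1/(s + 4)] + [-5*s/(s^2 + 16)] + [16/(s^2 + 16)].
Invert each term: 1/(s + 4) ↔ e^(-4t); -5·s/(s^2 + 16) ↔ -5cos(4t); 4·4/(s^2 + 16) ↔ 4sin(4t).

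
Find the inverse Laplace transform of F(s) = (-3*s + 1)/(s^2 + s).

Factor the denominator: s^2 + s = s*(s + 1).
Partial fraction decomposition gives [1/s] + [-4/(s + 1)].
Invert each term: 1/(s - 0) ↔ e^(0t); -4/(s + 1) ↔ -4e^(-t).

1 - 4*exp(-t)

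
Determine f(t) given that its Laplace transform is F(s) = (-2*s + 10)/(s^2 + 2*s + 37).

Complete the square in the denominator: s^2 + 2*s + 37 = (s + 1)^2 + 6^2.
Split the numerator to match: -2*s + 10 = -2·(s + 1) + 2·6.
Invert each term: -2·(s + 1)/((s + 1)^2 + 36) ↔ -2e^(-t)cos(6t); 2·6/((s + 1)^2 + 36) ↔ 2e^(-t)sin(6t).

f(t) = 2*exp(-t)*sin(6*t) - 2*exp(-t)*cos(6*t)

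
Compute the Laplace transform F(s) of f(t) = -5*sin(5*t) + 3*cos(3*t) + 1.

F(s) = 3*s/(s^2 + 9) - 25/(s^2 + 25) + 1/s

By linearity of the Laplace transform, transform each term separately.
(3)·[L{cos(3t)} = s/(s^2 + 9)]; (-5)·[L{sin(5t)} = 5/(s^2 + 25)]; L{1} = 1/s.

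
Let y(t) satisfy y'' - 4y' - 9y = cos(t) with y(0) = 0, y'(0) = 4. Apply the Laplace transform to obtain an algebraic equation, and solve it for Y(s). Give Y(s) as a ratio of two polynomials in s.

Take the Laplace transform of both sides.
The derivative rules (L{y''} = s^2 Y - s·y(0) - y'(0) and L{y'} = sY - y(0), with y(0) = 0, y'(0) = 4) turn the left side into (s^2 - 4*s - 9)Y - (4).
The right side is L{cos(t)} = s/(s^2 + 1).
So (s^2 - 4*s - 9)Y = s/(s^2 + 1) + (4).
Divide through and combine into a single rational function.

Y(s) = (4*s^2 + s + 4)/(s^4 - 4*s^3 - 8*s^2 - 4*s - 9)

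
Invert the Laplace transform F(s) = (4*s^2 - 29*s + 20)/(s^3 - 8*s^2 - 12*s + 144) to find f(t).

Factor the denominator: s^3 - 8*s^2 - 12*s + 144 = (s - 6)^2*(s + 4).
Partial fraction decomposition gives [2/(s - 6)] + [-1/(s - 6)^2] + [2/(s + 4)].
Invert each term: 2/(s - 6) ↔ 2e^(6t); -1/(s - 6)^2 ↔ -t·e^(6t); 2/(s + 4) ↔ 2e^(-4t).

f(t) = -t*exp(6*t) + 2*exp(6*t) + 2*exp(-4*t)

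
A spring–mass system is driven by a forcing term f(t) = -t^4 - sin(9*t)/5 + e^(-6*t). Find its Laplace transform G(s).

Apply the Laplace transform termwise.
(-1)·[L{t^4} = 4!/s^5 = 24/s^5]; (-1/5)·[L{sin(9t)} = 9/(s^2 + 81)]; L{e^(-6t)} = 1/(s + 6).

G(s) = -9/(5*(s^2 + 81)) + 1/(s + 6) - 24/s^5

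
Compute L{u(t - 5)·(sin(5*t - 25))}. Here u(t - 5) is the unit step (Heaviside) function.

5*exp(-5*s)/(s^2 + 25)

By the second shifting theorem, L{u(t - c)·g(t - c)} = e^(-cs)·G(s) with c = 5 and G(s) = L{g(t)}.
L{sin(5t)} = 5/(s^2 + 25).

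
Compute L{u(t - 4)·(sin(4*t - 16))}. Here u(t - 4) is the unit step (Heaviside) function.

4*exp(-4*s)/(s^2 + 16)

By the second shifting theorem, L{u(t - c)·g(t - c)} = e^(-cs)·G(s) with c = 4 and G(s) = L{g(t)}.
L{sin(4t)} = 4/(s^2 + 16).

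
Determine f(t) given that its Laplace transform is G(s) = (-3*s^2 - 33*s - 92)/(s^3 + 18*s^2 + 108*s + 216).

Factor the denominator: s^3 + 18*s^2 + 108*s + 216 = (s + 6)^3.
Partial fraction decomposition gives [-3/(s + 6)] + [3/(s + 6)^2] + [-2/(s + 6)^3].
Invert each term: -3/(s + 6) ↔ -3e^(-6t); 3/(s + 6)^2 ↔ 3t·e^(-6t); -2/(s + 6)^3 ↔ (-1)t^2·e^(-6t).

f(t) = -t^2*exp(-6*t) + 3*t*exp(-6*t) - 3*exp(-6*t)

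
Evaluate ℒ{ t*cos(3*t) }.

L{cos(3t)} = s/(s^2 + 9).
Then apply L{t·g(t)} = -d/ds[G(s)] with G(s) = s/(s^2 + 9):
differentiating 1 time and applying the sign gives (s - 3)*(s + 3)/(s^2 + 9)^2.

(s - 3)*(s + 3)/(s^2 + 9)^2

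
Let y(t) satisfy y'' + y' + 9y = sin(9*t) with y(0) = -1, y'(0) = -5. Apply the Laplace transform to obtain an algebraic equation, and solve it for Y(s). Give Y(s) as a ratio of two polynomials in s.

Y(s) = (-s^3 - 6*s^2 - 81*s - 477)/(s^4 + s^3 + 90*s^2 + 81*s + 729)

Take the Laplace transform of both sides.
Using L{y''} = s^2 Y - s·y(0) - y'(0) and L{y'} = sY - y(0), with y(0) = -1, y'(0) = -5, the left side becomes (s^2 + s + 9)Y - (-s - 6).
The right side is L{sin(9*t)} = 9/(s^2 + 81).
So (s^2 + s + 9)Y = 9/(s^2 + 81) + (-s - 6).
Divide through and combine into a single rational function.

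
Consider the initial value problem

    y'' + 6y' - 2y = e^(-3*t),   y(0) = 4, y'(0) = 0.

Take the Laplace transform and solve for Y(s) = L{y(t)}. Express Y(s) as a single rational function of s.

Y(s) = (4*s^2 + 36*s + 73)/(s^3 + 9*s^2 + 16*s - 6)

Apply the Laplace transform to the equation.
Using L{y''} = s^2 Y - s·y(0) - y'(0) and L{y'} = sY - y(0), with y(0) = 4, y'(0) = 0, the left side becomes (s^2 + 6*s - 2)Y - (4*s + 24).
The right side is L{e^(-3*t)} = 1/(s + 3).
So (s^2 + 6*s - 2)Y = 1/(s + 3) + (4*s + 24).
Solve for Y(s) and write it as one ratio of polynomials.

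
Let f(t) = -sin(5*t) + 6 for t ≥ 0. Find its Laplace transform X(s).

X(s) = -5/(s^2 + 25) + 6/s

Apply the Laplace transform termwise.
(-1)·[L{sin(5t)} = 5/(s^2 + 25)]; L{6} = 6/s.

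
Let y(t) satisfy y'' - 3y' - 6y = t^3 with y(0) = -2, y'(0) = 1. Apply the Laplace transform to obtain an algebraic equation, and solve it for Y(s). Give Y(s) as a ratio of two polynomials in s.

Laplace-transform each side.
With L{y''} = s^2 Y - s·y(0) - y'(0) and L{y'} = sY - y(0), with y(0) = -2, y'(0) = 1: the LHS transforms to (s^2 - 3*s - 6)Y - (-2*s + 7).
The right side is L{t^3} = 6/s^4.
So (s^2 - 3*s - 6)Y = 6/s^4 + (-2*s + 7).
Divide through and combine into a single rational function.

Y(s) = (-2*s^5 + 7*s^4 + 6)/(s^6 - 3*s^5 - 6*s^4)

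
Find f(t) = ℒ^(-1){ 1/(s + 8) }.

f(t) = exp(-8*t)

Since L{e^(-8t)} = 1/(s + 8), the inverse is exp(-8*t).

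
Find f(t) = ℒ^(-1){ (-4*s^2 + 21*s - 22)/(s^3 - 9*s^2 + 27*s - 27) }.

f(t) = 5*t^2*exp(3*t)/2 - 3*t*exp(3*t) - 4*exp(3*t)

Factor the denominator: s^3 - 9*s^2 + 27*s - 27 = (s - 3)^3.
Partial fraction decomposition gives [-4/(s - 3)] + [-3/(s - 3)^2] + [5/(s - 3)^3].
Invert each term: -4/(s - 3) ↔ -4e^(3t); -3/(s - 3)^2 ↔ -3t·e^(3t); 5/(s - 3)^3 ↔ (5/2)t^2·e^(3t).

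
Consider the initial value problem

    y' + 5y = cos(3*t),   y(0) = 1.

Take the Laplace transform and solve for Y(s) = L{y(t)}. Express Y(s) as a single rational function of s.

Take the Laplace transform of both sides.
With L{y'} = sY - y(0) = sY - 1: the LHS transforms to (s + 5)Y - (1).
The right side is L{cos(3*t)} = s/(s^2 + 9).
So (s + 5)Y = s/(s^2 + 9) + (1).
Isolate Y and clear denominators.

Y(s) = (s^2 + s + 9)/(s^3 + 5*s^2 + 9*s + 45)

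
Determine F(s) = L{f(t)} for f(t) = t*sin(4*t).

L{sin(4t)} = 4/(s^2 + 16).
Then apply L{t·g(t)} = -d/ds[G(s)] with G(s) = 4/(s^2 + 16):
differentiating 1 time and applying the sign gives 8*s/(s^2 + 16)^2.

F(s) = 8*s/(s^2 + 16)^2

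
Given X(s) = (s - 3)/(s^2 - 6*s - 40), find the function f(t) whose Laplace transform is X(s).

Rewrite the denominator: s^2 - 6*s - 40 = (s - 3)^2 - 49.
The form in (s - 3) signals a first-shifting-theorem factor e^(3t).
Since L{cosh(7t)} = s/(s^2 - 49), the inverse is e^(3*t)*cosh(7*t).

f(t) = exp(3*t)*cosh(7*t)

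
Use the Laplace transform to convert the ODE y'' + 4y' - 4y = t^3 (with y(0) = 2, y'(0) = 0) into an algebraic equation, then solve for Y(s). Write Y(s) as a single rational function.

Laplace-transform each side.
The derivative rules (L{y''} = s^2 Y - s·y(0) - y'(0) and L{y'} = sY - y(0), with y(0) = 2, y'(0) = 0) turn the left side into (s^2 + 4*s - 4)Y - (2*s + 8).
The right side is L{t^3} = 6/s^4.
So (s^2 + 4*s - 4)Y = 6/s^4 + (2*s + 8).
Solve for Y(s) and write it as one ratio of polynomials.

Y(s) = (2*s^5 + 8*s^4 + 6)/(s^6 + 4*s^5 - 4*s^4)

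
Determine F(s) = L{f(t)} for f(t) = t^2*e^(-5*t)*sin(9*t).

F(s) = 54*(s^2 + 10*s - 2)/(s^2 + 10*s + 106)^3

L{sin(9t)} = 9/(s^2 + 81).
Multiplying by e^(-5t) shifts s → s + 5, so L{e^(-5*t)*sin(9*t)} = 9/((s + 5)^2 + 81).
Then apply L{t^2·g(t)} = (-1)^2 d^2/ds^2[G(s)] with G(s) = 9/((s + 5)^2 + 81):
differentiating 2 times and applying the sign gives 54*(s^2 + 10*s - 2)/(s^2 + 10*s + 106)^3.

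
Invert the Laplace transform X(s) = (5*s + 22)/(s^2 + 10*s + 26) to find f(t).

Complete the square in the denominator: s^2 + 10*s + 26 = (s + 5)^2 + 1^2.
Split the numerator to match: 5*s + 22 = 5·(s + 5) - 3·1.
Invert each term: 5·(s + 5)/((s + 5)^2 + 1) ↔ 5e^(-5t)cos(t); -3·1/((s + 5)^2 + 1) ↔ -3e^(-5t)sin(t).

f(t) = -3*exp(-5*t)*sin(t) + 5*exp(-5*t)*cos(t)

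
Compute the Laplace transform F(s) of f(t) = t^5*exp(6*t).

L{t^5} = 5!/s^6 = 120/s^6.
By the first shifting theorem, multiplying by e^(6t) replaces s with s - 6.

F(s) = 120/(s - 6)^6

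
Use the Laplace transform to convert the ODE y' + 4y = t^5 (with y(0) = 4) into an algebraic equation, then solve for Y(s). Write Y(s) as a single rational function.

Y(s) = (4*s^6 + 120)/(s^7 + 4*s^6)

Transform both sides with L{·}.
The derivative rules (L{y'} = sY - y(0) = sY - 4) turn the left side into (s + 4)Y - (4).
The right side is L{t^5} = 120/s^6.
So (s + 4)Y = 120/s^6 + (4).
Isolate Y and clear denominators.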